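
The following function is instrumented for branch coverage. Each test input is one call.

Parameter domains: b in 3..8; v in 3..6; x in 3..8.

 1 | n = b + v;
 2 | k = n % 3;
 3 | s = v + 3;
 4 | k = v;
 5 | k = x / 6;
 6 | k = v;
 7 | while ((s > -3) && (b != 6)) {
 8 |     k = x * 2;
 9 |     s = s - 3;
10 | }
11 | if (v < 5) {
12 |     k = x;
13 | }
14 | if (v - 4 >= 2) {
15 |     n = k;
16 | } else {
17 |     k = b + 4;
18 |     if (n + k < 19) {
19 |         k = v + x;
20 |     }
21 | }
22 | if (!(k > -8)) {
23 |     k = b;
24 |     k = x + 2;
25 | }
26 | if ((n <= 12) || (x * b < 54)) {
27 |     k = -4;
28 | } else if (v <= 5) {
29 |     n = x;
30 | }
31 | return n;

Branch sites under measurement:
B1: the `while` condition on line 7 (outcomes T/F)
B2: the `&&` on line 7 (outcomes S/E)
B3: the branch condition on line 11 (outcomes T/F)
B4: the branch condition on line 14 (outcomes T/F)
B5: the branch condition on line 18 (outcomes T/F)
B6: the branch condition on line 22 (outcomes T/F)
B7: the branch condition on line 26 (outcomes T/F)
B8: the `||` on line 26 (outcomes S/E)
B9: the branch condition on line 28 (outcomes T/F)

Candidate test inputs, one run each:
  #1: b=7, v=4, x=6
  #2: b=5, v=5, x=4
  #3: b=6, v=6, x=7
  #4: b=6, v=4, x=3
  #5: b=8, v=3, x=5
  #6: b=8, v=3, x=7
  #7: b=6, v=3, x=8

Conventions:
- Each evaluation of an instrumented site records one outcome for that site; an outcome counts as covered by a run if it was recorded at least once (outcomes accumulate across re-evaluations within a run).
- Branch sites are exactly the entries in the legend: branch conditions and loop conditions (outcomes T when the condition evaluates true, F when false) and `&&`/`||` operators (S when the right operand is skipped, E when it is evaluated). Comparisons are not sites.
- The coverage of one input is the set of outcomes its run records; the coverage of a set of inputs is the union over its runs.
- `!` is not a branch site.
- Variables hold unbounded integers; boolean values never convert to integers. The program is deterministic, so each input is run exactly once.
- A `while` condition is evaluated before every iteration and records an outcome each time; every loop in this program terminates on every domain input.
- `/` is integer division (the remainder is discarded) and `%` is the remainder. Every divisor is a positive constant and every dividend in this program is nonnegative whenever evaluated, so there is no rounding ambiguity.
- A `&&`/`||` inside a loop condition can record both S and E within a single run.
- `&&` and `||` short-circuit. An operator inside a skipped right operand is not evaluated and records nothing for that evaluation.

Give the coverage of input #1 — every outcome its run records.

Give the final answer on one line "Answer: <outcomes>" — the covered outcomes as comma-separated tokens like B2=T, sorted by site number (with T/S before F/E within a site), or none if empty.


Simulating input #1 (b=7, v=4, x=6) step by step:
  B2->E, B1->T, B2->E, B1->T, B2->E, B1->T, B2->E, B1->T, B2->S, B1->F
  B3->T, B4->F, B5->F, B6->F, B8->S, B7->T
distinct outcomes covered: B1=T, B1=F, B2=S, B2=E, B3=T, B4=F, B5=F, B6=F, B7=T, B8=S
Answer: B1=T, B1=F, B2=S, B2=E, B3=T, B4=F, B5=F, B6=F, B7=T, B8=S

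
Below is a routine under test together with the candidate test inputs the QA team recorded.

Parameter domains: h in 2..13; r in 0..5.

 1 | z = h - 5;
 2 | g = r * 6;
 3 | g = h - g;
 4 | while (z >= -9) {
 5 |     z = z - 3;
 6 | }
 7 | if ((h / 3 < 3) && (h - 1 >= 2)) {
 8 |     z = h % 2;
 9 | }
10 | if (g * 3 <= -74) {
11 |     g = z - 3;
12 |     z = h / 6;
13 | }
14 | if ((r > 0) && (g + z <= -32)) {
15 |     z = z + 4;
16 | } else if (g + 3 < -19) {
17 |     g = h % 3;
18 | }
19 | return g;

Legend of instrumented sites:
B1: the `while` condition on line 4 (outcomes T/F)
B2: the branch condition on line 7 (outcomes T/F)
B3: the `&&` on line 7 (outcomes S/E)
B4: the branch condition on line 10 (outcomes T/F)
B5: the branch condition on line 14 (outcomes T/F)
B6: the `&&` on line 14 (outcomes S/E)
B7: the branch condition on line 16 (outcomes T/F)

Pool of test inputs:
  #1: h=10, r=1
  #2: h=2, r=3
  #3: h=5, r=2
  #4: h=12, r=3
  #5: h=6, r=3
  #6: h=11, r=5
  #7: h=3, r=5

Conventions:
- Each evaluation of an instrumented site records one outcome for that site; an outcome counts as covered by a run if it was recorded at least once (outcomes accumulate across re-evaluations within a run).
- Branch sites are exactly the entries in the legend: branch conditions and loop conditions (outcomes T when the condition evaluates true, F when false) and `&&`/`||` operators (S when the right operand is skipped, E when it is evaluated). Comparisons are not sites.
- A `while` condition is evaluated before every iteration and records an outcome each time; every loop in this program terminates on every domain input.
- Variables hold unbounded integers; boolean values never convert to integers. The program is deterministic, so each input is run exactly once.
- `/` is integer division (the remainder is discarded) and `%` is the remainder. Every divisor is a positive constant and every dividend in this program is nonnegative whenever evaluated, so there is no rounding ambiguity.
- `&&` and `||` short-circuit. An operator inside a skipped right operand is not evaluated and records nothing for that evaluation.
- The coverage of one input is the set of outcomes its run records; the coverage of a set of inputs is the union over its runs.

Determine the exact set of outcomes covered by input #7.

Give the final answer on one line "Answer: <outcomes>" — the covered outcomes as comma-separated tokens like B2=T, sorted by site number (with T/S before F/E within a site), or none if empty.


Event log for input #7 (h=3, r=5):
  B1->T, B1->T, B1->T, B1->F, B3->E, B2->T, B4->T, B6->E, B5->F, B7->F
as a set, this run covers: B1=T, B1=F, B2=T, B3=E, B4=T, B5=F, B6=E, B7=F
Answer: B1=T, B1=F, B2=T, B3=E, B4=T, B5=F, B6=E, B7=F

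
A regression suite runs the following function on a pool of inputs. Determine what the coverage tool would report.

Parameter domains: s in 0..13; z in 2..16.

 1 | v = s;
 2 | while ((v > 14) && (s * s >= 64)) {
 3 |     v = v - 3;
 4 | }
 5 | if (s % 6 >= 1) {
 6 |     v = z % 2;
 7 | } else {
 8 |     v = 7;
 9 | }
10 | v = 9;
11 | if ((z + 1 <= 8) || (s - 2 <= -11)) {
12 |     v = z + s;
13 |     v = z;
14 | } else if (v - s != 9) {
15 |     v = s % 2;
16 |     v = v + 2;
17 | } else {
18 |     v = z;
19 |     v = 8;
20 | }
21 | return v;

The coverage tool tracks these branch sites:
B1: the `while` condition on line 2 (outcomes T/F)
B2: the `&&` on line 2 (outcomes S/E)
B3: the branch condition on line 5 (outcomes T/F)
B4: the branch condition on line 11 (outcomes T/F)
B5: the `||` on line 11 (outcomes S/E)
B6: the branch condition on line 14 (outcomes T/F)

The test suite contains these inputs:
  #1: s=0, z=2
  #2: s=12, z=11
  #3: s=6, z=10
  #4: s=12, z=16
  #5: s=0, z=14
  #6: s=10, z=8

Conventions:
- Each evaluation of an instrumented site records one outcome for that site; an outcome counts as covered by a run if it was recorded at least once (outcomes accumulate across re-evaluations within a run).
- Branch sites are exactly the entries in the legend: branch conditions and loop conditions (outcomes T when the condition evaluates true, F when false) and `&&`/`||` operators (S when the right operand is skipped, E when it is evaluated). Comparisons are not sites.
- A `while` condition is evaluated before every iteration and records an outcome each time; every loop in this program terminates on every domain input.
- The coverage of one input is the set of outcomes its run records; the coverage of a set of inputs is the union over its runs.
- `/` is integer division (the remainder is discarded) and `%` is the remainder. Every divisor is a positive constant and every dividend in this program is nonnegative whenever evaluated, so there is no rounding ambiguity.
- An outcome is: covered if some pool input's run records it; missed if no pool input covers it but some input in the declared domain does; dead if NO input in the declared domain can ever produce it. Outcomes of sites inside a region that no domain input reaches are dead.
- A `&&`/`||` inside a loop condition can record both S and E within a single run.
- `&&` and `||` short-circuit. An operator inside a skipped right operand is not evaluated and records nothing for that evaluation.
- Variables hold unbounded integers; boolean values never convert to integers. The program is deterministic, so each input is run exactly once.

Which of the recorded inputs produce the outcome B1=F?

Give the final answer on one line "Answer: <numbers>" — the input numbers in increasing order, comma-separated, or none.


input #1 (s=0, z=2): covers B1=F
input #2 (s=12, z=11): covers B1=F
input #3 (s=6, z=10): covers B1=F
input #4 (s=12, z=16): covers B1=F
input #5 (s=0, z=14): covers B1=F
input #6 (s=10, z=8): covers B1=F
Answer: 1, 2, 3, 4, 5, 6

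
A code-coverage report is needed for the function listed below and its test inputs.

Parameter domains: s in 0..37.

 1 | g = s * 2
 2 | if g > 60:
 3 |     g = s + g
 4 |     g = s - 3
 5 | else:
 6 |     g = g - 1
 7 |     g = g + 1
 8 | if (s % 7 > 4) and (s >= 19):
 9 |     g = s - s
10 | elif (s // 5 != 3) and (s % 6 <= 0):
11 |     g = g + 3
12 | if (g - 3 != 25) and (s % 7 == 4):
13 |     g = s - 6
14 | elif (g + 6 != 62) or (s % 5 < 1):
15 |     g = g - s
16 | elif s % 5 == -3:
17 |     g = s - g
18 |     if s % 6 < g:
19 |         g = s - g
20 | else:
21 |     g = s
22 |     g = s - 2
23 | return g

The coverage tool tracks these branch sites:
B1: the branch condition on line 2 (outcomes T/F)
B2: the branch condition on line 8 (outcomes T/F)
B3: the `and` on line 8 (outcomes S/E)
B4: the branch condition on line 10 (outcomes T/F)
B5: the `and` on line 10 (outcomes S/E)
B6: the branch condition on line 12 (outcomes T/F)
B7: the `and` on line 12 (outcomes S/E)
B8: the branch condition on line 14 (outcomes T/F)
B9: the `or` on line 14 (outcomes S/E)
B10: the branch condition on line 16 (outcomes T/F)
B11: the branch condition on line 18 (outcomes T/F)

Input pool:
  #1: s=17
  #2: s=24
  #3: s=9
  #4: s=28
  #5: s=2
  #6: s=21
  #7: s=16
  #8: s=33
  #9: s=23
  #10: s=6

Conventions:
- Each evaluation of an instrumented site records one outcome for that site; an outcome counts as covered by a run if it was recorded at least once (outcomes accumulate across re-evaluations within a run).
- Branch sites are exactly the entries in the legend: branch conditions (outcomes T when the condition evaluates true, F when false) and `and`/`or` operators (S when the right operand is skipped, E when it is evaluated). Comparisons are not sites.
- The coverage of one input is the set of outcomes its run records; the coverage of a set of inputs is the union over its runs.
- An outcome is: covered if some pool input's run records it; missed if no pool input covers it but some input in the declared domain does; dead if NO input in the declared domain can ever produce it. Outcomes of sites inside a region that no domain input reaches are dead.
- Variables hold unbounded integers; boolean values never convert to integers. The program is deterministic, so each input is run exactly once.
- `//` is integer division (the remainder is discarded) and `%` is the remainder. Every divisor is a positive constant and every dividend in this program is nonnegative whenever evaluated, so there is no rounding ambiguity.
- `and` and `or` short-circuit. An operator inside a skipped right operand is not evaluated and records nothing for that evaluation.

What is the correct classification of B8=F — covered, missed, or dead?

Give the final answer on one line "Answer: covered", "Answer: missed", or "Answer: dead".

B8=F is recorded by pool input(s) 4 -> covered

Answer: covered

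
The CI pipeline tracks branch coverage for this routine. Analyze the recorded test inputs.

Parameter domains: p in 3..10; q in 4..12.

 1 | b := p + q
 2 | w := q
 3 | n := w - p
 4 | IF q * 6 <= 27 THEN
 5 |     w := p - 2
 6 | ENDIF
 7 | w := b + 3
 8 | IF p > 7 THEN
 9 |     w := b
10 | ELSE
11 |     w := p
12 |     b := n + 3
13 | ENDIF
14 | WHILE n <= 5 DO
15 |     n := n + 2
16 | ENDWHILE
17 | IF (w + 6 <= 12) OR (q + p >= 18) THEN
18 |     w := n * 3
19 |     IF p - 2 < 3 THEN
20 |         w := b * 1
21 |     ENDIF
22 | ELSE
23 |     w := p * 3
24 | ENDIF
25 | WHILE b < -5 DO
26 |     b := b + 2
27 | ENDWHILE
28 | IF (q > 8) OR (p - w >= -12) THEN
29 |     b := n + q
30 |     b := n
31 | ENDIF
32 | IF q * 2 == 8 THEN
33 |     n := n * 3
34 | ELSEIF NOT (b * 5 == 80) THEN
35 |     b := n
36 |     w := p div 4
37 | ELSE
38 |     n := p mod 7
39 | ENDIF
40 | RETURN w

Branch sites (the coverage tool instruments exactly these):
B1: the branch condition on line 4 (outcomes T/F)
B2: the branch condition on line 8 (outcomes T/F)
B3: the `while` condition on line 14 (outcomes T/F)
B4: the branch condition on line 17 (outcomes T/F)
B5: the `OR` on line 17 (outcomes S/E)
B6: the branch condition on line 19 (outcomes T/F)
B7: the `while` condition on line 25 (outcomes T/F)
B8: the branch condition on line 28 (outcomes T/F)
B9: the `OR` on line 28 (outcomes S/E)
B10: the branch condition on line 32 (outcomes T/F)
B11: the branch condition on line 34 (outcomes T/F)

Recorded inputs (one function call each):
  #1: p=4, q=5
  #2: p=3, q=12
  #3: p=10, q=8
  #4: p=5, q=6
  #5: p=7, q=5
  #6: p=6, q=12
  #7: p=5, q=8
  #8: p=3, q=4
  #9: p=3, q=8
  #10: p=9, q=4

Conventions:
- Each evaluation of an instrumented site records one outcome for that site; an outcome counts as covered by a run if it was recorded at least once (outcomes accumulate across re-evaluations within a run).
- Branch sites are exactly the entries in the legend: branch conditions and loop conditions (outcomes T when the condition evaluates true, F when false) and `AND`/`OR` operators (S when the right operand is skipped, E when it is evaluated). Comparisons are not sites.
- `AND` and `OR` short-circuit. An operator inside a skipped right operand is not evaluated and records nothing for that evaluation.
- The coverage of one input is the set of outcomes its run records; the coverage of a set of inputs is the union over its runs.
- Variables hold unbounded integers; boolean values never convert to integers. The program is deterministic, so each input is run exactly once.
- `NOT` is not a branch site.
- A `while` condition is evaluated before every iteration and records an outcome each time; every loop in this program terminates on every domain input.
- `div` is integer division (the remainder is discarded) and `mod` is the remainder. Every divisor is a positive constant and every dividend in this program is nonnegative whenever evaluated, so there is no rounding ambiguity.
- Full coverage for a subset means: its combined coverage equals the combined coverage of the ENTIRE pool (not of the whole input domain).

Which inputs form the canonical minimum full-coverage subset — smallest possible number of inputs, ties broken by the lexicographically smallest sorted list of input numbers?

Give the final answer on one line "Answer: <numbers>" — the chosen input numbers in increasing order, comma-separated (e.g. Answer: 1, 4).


test 1 (p=4, q=5) hits B1=F, B2=F, B3=T, B3=F, B4=T, B5=S, B6=T, B7=F, B8=T, B9=E, B10=F, B11=T
test 2 (p=3, q=12) hits B1=F, B2=F, B3=F, B4=T, B5=S, B6=T, B7=F, B8=T, B9=S, B10=F, B11=T
test 3 (p=10, q=8) hits B1=F, B2=T, B3=T, B3=F, B4=T, B5=E, B6=F, B7=F, B8=T, B9=E, B10=F, B11=T
test 4 (p=5, q=6) hits B1=F, B2=F, B3=T, B3=F, B4=T, B5=S, B6=F, B7=F, B8=F, B9=E, B10=F, B11=T
test 5 (p=7, q=5) hits B1=F, B2=F, B3=T, B3=F, B4=F, B5=E, B7=F, B8=F, B9=E, B10=F, B11=T
test 6 (p=6, q=12) hits B1=F, B2=F, B3=F, B4=T, B5=S, B6=F, B7=F, B8=T, B9=S, B10=F, B11=T
test 7 (p=5, q=8) hits B1=F, B2=F, B3=T, B3=F, B4=T, B5=S, B6=F, B7=F, B8=F, B9=E, B10=F, B11=T
test 8 (p=3, q=4) hits B1=T, B2=F, B3=T, B3=F, B4=T, B5=S, B6=T, B7=F, B8=T, B9=E, B10=T
test 9 (p=3, q=8) hits B1=F, B2=F, B3=T, B3=F, B4=T, B5=S, B6=T, B7=F, B8=T, B9=E, B10=F, B11=T
test 10 (p=9, q=4) hits B1=T, B2=T, B3=T, B3=F, B4=F, B5=E, B7=F, B8=F, B9=E, B10=T
pool-wide coverage (20 outcomes): B1=T, B1=F, B2=T, B2=F, B3=T, B3=F, B4=T, B4=F, B5=S, B5=E, B6=T, B6=F, B7=F, B8=T, B8=F, B9=S, B9=E, B10=T, B10=F, B11=T
checked all size-1 subsets: none covers 20 outcomes (max 12/20)
checked all size-2 subsets: none covers 20 outcomes (max 19/20)
inputs {1, 6, 10} (size 3) cover everything; no size-3 subset with a lexicographically smaller index list covers all 20
Answer: 1, 6, 10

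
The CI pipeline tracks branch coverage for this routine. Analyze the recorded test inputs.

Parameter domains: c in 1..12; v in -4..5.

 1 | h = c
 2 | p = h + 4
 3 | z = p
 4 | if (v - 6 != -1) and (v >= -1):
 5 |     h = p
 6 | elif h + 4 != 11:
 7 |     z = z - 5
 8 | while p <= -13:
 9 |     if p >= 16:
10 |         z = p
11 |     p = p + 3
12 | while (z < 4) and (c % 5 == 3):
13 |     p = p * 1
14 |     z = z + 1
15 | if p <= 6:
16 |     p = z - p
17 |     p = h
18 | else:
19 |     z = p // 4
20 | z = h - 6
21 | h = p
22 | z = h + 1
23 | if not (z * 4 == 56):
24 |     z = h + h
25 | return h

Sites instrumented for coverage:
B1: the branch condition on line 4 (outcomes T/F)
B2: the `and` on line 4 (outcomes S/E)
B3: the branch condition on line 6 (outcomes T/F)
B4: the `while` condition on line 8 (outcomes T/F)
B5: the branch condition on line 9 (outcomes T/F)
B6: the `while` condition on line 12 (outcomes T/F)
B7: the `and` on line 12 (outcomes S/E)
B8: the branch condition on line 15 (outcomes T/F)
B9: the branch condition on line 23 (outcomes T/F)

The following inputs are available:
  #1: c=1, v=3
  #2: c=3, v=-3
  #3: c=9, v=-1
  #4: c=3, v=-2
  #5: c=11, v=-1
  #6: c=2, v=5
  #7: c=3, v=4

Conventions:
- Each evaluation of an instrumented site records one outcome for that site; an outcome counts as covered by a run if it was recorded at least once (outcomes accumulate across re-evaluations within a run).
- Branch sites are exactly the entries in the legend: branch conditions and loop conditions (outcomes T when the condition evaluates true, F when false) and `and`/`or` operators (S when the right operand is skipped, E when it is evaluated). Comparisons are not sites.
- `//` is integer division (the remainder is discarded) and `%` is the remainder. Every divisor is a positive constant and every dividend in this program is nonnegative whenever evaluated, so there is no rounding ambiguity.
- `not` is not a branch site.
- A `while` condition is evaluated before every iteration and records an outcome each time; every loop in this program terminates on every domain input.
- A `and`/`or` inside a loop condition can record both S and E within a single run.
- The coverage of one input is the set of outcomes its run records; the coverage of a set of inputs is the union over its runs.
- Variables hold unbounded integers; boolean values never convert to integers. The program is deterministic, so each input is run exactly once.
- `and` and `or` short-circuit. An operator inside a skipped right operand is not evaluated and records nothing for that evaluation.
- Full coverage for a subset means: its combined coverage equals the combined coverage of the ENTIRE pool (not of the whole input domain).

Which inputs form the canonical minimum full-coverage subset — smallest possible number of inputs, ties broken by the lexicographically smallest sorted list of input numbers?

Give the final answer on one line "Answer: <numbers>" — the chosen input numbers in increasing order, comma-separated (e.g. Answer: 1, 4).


test 1 (c=1, v=3) fires B2->E, B1->T, B4->F, B7->S, B6->F, B8->T, B9->T; hits B1=T, B2=E, B4=F, B6=F, B7=S, B8=T, B9=T
test 2 (c=3, v=-3) fires B2->E, B1->F, B3->T, B4->F, B7->E, B6->T, B7->E, B6->T, B7->S, B6->F, B8->F, B9->T; hits B1=F, B2=E, B3=T, B4=F, B6=T, B6=F, B7=S, B7=E, B8=F, B9=T
test 3 (c=9, v=-1) fires B2->E, B1->T, B4->F, B7->S, B6->F, B8->F, B9->F; hits B1=T, B2=E, B4=F, B6=F, B7=S, B8=F, B9=F
test 4 (c=3, v=-2) fires B2->E, B1->F, B3->T, B4->F, B7->E, B6->T, B7->E, B6->T, B7->S, B6->F, B8->F, B9->T; hits B1=F, B2=E, B3=T, B4=F, B6=T, B6=F, B7=S, B7=E, B8=F, B9=T
test 5 (c=11, v=-1) fires B2->E, B1->T, B4->F, B7->S, B6->F, B8->F, B9->T; hits B1=T, B2=E, B4=F, B6=F, B7=S, B8=F, B9=T
test 6 (c=2, v=5) fires B2->S, B1->F, B3->T, B4->F, B7->E, B6->F, B8->T, B9->T; hits B1=F, B2=S, B3=T, B4=F, B6=F, B7=E, B8=T, B9=T
test 7 (c=3, v=4) fires B2->E, B1->T, B4->F, B7->S, B6->F, B8->F, B9->T; hits B1=T, B2=E, B4=F, B6=F, B7=S, B8=F, B9=T
union over all inputs: B1=T, B1=F, B2=S, B2=E, B3=T, B4=F, B6=T, B6=F, B7=S, B7=E, B8=T, B8=F, B9=T, B9=F (14 outcomes)
checked all size-1 subsets: none covers 14 outcomes (max 10/14)
checked all size-2 subsets: none covers 14 outcomes (max 13/14)
at size 3, {2, 3, 6} reaches all 14 outcomes; every lexicographically earlier size-3 subset fails
Answer: 2, 3, 6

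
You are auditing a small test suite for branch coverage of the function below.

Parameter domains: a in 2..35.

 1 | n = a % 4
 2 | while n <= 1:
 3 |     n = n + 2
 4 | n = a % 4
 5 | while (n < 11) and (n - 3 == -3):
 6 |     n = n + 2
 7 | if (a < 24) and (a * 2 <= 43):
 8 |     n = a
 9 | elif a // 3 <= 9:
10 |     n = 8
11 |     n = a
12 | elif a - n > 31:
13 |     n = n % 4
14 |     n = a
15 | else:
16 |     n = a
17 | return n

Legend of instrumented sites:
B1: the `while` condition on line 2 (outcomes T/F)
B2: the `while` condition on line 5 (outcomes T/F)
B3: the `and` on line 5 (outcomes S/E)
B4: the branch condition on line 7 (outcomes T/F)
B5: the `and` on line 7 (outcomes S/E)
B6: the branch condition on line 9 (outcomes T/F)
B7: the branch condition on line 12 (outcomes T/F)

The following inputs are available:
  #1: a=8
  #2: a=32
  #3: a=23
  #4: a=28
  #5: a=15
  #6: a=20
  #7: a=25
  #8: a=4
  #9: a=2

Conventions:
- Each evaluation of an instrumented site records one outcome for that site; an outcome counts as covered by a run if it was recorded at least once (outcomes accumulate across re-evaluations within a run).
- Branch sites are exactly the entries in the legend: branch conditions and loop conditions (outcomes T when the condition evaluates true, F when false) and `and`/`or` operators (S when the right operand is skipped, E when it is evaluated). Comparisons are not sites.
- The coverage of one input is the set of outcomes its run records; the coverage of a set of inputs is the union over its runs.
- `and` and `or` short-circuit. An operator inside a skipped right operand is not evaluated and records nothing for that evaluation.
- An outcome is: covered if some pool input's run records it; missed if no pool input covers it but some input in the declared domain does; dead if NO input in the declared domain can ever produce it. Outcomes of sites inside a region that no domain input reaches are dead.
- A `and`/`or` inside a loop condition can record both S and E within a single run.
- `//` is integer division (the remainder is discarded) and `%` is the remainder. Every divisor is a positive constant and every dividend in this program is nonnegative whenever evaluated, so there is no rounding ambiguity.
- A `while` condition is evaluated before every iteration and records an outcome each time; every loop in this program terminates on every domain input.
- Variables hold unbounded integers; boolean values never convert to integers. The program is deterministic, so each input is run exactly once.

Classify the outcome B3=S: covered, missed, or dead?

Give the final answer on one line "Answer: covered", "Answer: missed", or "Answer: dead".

no pool input records B3=S
checking all 34 inputs in the declared domain: B3=S is never recorded -> dead

Answer: dead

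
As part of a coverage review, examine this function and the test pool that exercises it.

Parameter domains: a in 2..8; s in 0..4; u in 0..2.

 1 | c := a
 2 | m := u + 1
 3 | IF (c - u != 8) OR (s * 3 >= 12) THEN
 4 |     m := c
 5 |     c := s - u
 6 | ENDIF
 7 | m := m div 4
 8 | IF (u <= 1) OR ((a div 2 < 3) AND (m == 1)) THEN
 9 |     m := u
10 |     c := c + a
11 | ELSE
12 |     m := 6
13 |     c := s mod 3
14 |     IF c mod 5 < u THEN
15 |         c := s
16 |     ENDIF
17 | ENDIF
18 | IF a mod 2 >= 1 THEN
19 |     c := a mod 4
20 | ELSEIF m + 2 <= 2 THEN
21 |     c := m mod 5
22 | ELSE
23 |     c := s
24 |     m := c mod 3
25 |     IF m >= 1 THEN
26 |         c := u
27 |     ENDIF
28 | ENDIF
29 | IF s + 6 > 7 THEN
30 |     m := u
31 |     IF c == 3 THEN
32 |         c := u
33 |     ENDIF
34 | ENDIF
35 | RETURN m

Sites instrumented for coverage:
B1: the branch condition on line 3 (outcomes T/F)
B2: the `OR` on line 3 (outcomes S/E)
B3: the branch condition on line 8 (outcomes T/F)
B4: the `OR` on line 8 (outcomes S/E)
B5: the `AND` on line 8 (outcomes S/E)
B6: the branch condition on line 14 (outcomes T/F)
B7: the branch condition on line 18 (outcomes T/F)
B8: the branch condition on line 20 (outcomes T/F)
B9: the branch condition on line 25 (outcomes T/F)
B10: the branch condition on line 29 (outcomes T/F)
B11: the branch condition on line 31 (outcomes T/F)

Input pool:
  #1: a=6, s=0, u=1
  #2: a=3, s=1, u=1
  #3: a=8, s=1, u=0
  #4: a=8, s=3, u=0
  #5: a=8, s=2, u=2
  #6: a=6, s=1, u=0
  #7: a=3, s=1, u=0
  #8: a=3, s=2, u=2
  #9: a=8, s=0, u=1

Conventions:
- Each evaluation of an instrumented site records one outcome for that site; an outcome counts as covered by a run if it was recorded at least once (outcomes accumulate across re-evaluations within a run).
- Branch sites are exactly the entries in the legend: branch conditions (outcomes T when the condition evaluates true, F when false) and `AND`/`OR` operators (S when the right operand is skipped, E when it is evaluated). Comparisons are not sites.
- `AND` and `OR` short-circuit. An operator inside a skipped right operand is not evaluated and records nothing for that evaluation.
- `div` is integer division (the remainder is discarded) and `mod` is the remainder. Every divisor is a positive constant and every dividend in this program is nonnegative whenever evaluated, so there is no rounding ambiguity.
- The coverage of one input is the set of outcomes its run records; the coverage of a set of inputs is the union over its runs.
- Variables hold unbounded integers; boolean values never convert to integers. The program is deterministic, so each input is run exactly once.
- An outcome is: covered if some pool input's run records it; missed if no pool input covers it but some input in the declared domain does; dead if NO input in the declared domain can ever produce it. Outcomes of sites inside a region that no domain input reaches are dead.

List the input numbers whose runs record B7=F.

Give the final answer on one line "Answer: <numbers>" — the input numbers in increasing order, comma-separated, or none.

input #1 (a=6, s=0, u=1): records B7=F
input #2 (a=3, s=1, u=1): does not record B7=F
input #3 (a=8, s=1, u=0): records B7=F
input #4 (a=8, s=3, u=0): records B7=F
input #5 (a=8, s=2, u=2): records B7=F
input #6 (a=6, s=1, u=0): records B7=F
input #7 (a=3, s=1, u=0): does not record B7=F
input #8 (a=3, s=2, u=2): does not record B7=F
input #9 (a=8, s=0, u=1): records B7=F

Answer: 1, 3, 4, 5, 6, 9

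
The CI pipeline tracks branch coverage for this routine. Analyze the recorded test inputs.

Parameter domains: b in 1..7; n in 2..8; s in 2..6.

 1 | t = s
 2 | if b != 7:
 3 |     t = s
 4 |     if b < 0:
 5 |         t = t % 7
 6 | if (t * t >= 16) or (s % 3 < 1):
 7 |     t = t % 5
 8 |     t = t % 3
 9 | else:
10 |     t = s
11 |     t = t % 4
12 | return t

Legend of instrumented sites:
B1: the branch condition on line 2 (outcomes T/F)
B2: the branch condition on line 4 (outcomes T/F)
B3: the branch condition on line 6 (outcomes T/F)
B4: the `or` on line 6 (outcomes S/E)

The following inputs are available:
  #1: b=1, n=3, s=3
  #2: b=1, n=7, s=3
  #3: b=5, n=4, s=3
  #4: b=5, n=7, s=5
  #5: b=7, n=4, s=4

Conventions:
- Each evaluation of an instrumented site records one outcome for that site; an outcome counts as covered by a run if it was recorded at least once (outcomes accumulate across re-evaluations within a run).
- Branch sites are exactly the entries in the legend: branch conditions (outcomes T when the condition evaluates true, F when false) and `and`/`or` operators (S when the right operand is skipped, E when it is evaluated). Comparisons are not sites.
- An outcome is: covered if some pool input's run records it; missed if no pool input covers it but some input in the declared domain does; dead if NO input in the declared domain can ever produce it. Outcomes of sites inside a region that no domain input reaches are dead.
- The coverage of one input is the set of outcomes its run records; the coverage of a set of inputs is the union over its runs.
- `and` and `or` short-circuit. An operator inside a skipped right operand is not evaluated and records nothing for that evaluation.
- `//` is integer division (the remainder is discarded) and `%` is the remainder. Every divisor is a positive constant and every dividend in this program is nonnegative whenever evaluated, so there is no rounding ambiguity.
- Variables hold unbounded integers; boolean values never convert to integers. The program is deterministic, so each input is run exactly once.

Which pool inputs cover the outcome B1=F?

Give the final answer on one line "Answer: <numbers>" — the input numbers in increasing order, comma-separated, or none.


input #1 (b=1, n=3, s=3): does not record B1=F
input #2 (b=1, n=7, s=3): does not record B1=F
input #3 (b=5, n=4, s=3): does not record B1=F
input #4 (b=5, n=7, s=5): does not record B1=F
input #5 (b=7, n=4, s=4): records B1=F
Answer: 5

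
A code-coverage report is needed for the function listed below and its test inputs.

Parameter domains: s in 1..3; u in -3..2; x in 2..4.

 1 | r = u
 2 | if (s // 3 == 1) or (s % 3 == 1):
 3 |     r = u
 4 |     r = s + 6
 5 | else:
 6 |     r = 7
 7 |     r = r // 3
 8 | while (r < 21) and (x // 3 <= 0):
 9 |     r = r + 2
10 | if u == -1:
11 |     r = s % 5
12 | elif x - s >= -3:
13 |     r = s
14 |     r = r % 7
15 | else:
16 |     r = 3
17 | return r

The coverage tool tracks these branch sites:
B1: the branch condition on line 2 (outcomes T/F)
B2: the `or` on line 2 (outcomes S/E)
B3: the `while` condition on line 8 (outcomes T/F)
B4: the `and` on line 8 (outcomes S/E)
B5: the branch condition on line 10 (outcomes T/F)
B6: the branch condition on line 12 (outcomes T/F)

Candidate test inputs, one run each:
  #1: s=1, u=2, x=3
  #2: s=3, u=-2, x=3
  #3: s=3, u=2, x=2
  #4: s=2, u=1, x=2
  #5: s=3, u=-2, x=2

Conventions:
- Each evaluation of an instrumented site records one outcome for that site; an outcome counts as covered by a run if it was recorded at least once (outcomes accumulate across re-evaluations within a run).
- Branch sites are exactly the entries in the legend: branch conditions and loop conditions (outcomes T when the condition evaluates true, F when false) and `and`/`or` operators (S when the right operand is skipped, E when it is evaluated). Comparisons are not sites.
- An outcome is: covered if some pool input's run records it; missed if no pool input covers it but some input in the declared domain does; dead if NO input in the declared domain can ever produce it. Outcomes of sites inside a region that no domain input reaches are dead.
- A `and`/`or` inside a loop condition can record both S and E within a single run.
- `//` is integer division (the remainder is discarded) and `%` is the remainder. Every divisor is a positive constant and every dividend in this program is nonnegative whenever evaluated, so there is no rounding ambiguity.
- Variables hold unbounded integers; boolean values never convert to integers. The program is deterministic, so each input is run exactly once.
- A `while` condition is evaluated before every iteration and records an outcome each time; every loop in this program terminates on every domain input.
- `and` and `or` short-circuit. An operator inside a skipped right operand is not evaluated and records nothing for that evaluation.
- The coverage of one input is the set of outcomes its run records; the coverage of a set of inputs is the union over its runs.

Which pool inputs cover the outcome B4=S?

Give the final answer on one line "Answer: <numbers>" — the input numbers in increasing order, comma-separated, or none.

input #1 (s=1, u=2, x=3): does not produce B4=S
input #2 (s=3, u=-2, x=3): does not produce B4=S
input #3 (s=3, u=2, x=2): produces B4=S
input #4 (s=2, u=1, x=2): produces B4=S
input #5 (s=3, u=-2, x=2): produces B4=S

Answer: 3, 4, 5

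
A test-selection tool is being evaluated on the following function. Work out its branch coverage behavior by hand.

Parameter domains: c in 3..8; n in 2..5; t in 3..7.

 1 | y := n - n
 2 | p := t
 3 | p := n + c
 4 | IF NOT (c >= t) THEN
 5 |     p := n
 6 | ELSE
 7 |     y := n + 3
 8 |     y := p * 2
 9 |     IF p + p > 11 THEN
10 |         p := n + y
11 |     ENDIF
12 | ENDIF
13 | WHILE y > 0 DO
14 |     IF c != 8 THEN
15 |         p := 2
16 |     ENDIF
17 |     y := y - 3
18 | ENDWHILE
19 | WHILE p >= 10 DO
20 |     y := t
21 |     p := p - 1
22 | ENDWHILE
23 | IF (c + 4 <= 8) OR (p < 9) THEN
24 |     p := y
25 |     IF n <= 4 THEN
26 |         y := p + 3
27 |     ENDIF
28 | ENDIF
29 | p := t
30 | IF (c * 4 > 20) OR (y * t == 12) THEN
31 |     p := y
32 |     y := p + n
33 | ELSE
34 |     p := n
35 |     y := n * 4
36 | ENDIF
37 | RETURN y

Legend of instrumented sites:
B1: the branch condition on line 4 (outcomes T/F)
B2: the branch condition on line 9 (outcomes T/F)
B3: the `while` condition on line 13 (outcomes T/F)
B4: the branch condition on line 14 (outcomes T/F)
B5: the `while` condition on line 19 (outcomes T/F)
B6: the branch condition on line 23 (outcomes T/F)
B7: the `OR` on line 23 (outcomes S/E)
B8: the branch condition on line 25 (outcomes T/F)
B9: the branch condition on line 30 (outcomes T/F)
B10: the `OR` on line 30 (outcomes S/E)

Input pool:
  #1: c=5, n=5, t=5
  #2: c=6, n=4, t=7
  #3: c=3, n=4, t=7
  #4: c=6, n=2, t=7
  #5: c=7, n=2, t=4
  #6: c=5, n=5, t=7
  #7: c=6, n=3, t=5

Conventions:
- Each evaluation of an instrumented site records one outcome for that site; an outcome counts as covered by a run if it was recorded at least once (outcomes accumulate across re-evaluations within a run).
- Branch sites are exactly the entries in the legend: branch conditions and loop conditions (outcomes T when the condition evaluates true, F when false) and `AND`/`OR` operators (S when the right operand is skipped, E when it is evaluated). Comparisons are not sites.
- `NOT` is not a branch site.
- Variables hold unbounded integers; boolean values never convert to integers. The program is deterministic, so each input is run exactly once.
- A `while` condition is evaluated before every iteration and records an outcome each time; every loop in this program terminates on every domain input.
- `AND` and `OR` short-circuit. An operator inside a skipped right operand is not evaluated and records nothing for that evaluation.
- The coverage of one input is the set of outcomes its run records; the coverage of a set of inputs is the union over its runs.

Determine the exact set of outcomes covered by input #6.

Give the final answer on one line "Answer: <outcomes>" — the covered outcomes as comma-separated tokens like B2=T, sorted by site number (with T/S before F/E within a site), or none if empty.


Running input #6 (c=5, n=5, t=7), event by event:
  B1->T, B3->F, B5->F, B7->E, B6->T, B8->F, B10->E, B9->F
collecting distinct outcomes: B1=T, B3=F, B5=F, B6=T, B7=E, B8=F, B9=F, B10=E
Answer: B1=T, B3=F, B5=F, B6=T, B7=E, B8=F, B9=F, B10=E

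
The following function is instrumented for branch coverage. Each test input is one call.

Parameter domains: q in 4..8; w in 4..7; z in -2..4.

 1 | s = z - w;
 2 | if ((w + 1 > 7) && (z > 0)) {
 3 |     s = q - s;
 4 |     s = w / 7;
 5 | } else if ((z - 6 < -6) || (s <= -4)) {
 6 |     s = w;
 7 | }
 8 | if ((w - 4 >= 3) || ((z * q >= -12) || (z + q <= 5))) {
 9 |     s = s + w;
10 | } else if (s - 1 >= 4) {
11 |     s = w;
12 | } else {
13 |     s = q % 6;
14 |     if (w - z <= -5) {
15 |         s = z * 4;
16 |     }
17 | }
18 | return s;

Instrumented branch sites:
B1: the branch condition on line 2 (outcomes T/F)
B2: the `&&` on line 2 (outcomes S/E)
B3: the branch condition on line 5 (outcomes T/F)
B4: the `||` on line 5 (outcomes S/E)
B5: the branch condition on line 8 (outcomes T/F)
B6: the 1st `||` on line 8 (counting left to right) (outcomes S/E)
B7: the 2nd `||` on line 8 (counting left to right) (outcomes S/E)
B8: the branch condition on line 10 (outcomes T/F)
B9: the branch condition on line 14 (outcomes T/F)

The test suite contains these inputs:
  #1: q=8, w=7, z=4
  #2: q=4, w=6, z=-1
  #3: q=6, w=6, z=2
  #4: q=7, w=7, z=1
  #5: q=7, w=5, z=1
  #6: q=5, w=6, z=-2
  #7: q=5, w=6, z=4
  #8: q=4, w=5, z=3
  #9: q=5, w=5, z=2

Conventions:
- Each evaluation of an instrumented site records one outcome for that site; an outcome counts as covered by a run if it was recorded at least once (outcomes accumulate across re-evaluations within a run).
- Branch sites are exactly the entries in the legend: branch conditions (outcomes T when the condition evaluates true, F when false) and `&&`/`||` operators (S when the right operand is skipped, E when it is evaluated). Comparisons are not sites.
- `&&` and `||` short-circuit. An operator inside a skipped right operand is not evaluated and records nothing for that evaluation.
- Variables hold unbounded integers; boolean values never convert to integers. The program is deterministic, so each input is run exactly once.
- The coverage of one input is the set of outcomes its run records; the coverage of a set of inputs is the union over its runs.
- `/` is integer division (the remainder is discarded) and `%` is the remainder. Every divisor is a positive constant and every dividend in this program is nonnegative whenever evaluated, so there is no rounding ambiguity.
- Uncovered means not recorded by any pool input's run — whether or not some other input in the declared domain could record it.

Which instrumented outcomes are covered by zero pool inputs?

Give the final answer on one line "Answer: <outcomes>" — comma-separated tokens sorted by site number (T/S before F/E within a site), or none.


input #1 (q=8, w=7, z=4): events B2->E, B1->T, B6->S, B5->T; covers B1=T, B2=E, B5=T, B6=S
input #2 (q=4, w=6, z=-1): events B2->S, B1->F, B4->S, B3->T, B6->E, B7->S, B5->T; covers B1=F, B2=S, B3=T, B4=S, B5=T, B6=E, B7=S
input #3 (q=6, w=6, z=2): events B2->S, B1->F, B4->E, B3->T, B6->E, B7->S, B5->T; covers B1=F, B2=S, B3=T, B4=E, B5=T, B6=E, B7=S
input #4 (q=7, w=7, z=1): events B2->E, B1->T, B6->S, B5->T; covers B1=T, B2=E, B5=T, B6=S
input #5 (q=7, w=5, z=1): events B2->S, B1->F, B4->E, B3->T, B6->E, B7->S, B5->T; covers B1=F, B2=S, B3=T, B4=E, B5=T, B6=E, B7=S
input #6 (q=5, w=6, z=-2): events B2->S, B1->F, B4->S, B3->T, B6->E, B7->S, B5->T; covers B1=F, B2=S, B3=T, B4=S, B5=T, B6=E, B7=S
input #7 (q=5, w=6, z=4): events B2->S, B1->F, B4->E, B3->F, B6->E, B7->S, B5->T; covers B1=F, B2=S, B3=F, B4=E, B5=T, B6=E, B7=S
input #8 (q=4, w=5, z=3): events B2->S, B1->F, B4->E, B3->F, B6->E, B7->S, B5->T; covers B1=F, B2=S, B3=F, B4=E, B5=T, B6=E, B7=S
input #9 (q=5, w=5, z=2): events B2->S, B1->F, B4->E, B3->F, B6->E, B7->S, B5->T; covers B1=F, B2=S, B3=F, B4=E, B5=T, B6=E, B7=S
union over the pool: B1=T, B1=F, B2=S, B2=E, B3=T, B3=F, B4=S, B4=E, B5=T, B6=S, B6=E, B7=S
uncovered (6 of 18): B5=F, B7=E, B8=T, B8=F, B9=T, B9=F
Answer: B5=F, B7=E, B8=T, B8=F, B9=T, B9=F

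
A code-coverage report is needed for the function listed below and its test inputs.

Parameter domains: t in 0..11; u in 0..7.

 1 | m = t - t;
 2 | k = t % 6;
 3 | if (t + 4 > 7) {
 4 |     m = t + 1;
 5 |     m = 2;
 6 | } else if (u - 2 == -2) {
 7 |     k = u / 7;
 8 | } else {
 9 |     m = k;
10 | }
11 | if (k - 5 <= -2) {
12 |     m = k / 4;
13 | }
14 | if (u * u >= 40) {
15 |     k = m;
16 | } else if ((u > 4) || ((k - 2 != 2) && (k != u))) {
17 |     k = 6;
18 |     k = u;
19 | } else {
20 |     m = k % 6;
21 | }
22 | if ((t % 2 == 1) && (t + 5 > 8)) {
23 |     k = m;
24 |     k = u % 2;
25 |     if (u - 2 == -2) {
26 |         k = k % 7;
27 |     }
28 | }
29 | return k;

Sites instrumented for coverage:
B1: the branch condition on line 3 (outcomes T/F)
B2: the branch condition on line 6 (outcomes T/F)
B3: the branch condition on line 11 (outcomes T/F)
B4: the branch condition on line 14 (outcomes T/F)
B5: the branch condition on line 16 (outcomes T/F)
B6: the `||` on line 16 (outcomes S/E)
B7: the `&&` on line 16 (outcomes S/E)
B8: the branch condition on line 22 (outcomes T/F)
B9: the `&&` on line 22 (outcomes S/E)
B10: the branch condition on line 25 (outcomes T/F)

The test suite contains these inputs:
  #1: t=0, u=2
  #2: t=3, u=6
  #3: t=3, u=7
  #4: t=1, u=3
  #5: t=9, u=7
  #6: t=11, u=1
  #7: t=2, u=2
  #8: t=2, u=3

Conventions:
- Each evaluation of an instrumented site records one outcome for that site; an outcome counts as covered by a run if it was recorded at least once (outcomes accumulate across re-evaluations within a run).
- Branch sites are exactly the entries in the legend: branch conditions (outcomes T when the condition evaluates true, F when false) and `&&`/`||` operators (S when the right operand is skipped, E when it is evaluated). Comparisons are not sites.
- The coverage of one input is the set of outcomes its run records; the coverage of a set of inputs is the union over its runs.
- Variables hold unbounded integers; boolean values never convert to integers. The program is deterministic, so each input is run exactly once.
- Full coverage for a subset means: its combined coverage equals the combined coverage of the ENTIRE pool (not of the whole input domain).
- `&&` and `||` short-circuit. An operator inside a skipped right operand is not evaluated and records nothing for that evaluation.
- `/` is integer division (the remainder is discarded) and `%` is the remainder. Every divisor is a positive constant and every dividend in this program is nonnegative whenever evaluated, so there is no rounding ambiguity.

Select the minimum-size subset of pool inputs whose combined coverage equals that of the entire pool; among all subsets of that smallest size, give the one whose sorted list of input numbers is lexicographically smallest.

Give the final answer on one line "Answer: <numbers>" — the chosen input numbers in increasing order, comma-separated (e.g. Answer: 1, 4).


input #1, t=0, u=2: events B1->F, B2->F, B3->T, B4->F, B6->E, B7->E, B5->T, B9->S, B8->F; outcomes B1=F, B2=F, B3=T, B4=F, B5=T, B6=E, B7=E, B8=F, B9=S
input #2, t=3, u=6: events B1->F, B2->F, B3->T, B4->F, B6->S, B5->T, B9->E, B8->F; outcomes B1=F, B2=F, B3=T, B4=F, B5=T, B6=S, B8=F, B9=E
input #3, t=3, u=7: events B1->F, B2->F, B3->T, B4->T, B9->E, B8->F; outcomes B1=F, B2=F, B3=T, B4=T, B8=F, B9=E
input #4, t=1, u=3: events B1->F, B2->F, B3->T, B4->F, B6->E, B7->E, B5->T, B9->E, B8->F; outcomes B1=F, B2=F, B3=T, B4=F, B5=T, B6=E, B7=E, B8=F, B9=E
input #5, t=9, u=7: events B1->T, B3->T, B4->T, B9->E, B8->T, B10->F; outcomes B1=T, B3=T, B4=T, B8=T, B9=E, B10=F
input #6, t=11, u=1: events B1->T, B3->F, B4->F, B6->E, B7->E, B5->T, B9->E, B8->T, B10->F; outcomes B1=T, B3=F, B4=F, B5=T, B6=E, B7=E, B8=T, B9=E, B10=F
input #7, t=2, u=2: events B1->F, B2->F, B3->T, B4->F, B6->E, B7->E, B5->F, B9->S, B8->F; outcomes B1=F, B2=F, B3=T, B4=F, B5=F, B6=E, B7=E, B8=F, B9=S
input #8, t=2, u=3: events B1->F, B2->F, B3->T, B4->F, B6->E, B7->E, B5->T, B9->S, B8->F; outcomes B1=F, B2=F, B3=T, B4=F, B5=T, B6=E, B7=E, B8=F, B9=S
pool-wide coverage (17 outcomes): B1=T, B1=F, B2=F, B3=T, B3=F, B4=T, B4=F, B5=T, B5=F, B6=S, B6=E, B7=E, B8=T, B8=F, B9=S, B9=E, B10=F
checked all size-1 subsets: none covers 17 outcomes (max 9/17)
checked all size-2 subsets: none covers 17 outcomes (max 15/17)
checked all size-3 subsets: none covers 17 outcomes (max 16/17)
the canonical winner is {2, 3, 6, 7}: size 4, full 17-outcome coverage, earliest index list among size-4 covers
Answer: 2, 3, 6, 7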